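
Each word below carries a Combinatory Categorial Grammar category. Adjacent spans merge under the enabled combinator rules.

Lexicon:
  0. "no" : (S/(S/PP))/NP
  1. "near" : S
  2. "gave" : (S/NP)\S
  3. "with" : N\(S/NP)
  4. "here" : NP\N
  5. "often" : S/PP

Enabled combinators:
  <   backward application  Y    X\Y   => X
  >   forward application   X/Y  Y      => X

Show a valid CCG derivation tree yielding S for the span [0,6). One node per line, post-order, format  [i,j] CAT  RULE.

[0,1] (S/(S/PP))/NP  lex  "no"
[1,2] S  lex  "near"
[2,3] (S/NP)\S  lex  "gave"
[1,3] S/NP  <  k=2
[3,4] N\(S/NP)  lex  "with"
[1,4] N  <  k=3
[4,5] NP\N  lex  "here"
[1,5] NP  <  k=4
[0,5] S/(S/PP)  >  k=1
[5,6] S/PP  lex  "often"
[0,6] S  >  k=5

[0,6] S   >
  [0,5] S/(S/PP)   >
    [0,1] "no" : (S/(S/PP))/NP
    [1,5] NP   <
      [1,4] N   <
        [1,3] S/NP   <
          [1,2] "near" : S
          [2,3] "gave" : (S/NP)\S
        [3,4] "with" : N\(S/NP)
      [4,5] "here" : NP\N
  [5,6] "often" : S/PP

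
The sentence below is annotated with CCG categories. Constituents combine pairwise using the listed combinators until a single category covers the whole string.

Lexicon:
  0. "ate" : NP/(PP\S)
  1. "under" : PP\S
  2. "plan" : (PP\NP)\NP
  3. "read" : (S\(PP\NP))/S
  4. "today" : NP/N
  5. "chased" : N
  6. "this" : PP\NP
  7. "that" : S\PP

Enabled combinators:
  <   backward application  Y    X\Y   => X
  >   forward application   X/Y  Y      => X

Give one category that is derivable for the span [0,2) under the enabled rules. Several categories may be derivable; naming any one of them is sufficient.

NP

[0,8] S   <
  [0,3] PP\NP   <
    [0,2] NP   >
      [0,1] "ate" : NP/(PP\S)
      [1,2] "under" : PP\S
    [2,3] "plan" : (PP\NP)\NP
  [3,8] S\(PP\NP)   >
    [3,4] "read" : (S\(PP\NP))/S
    [4,8] S   <
      [4,7] PP   <
        [4,6] NP   >
          [4,5] "today" : NP/N
          [5,6] "chased" : N
        [6,7] "this" : PP\NP
      [7,8] "that" : S\PP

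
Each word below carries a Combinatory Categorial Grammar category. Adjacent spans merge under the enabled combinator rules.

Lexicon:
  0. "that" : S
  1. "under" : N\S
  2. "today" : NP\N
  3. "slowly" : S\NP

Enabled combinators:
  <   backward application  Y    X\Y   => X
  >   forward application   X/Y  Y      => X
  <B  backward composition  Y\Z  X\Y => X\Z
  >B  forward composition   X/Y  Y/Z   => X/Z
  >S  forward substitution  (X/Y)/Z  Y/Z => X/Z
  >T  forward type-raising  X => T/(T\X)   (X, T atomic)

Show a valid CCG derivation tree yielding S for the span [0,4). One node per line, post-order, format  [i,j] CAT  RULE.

[0,4] S   <
  [0,3] NP   <
    [0,2] N   <
      [0,1] "that" : S
      [1,2] "under" : N\S
    [2,3] "today" : NP\N
  [3,4] "slowly" : S\NP

[0,1] S  lex  "that"
[1,2] N\S  lex  "under"
[0,2] N  <  k=1
[2,3] NP\N  lex  "today"
[0,3] NP  <  k=2
[3,4] S\NP  lex  "slowly"
[0,4] S  <  k=3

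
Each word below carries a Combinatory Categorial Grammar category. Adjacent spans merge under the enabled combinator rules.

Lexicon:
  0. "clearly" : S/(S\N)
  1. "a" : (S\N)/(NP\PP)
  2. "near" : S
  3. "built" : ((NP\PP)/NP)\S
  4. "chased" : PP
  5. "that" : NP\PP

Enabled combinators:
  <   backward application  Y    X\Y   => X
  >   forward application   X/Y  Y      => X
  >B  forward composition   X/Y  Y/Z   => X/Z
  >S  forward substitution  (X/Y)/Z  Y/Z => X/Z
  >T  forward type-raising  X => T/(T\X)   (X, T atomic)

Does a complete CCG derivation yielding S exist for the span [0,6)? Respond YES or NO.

YES

[0,6] S   >
  [0,1] "clearly" : S/(S\N)
  [1,6] S\N   >
    [1,2] "a" : (S\N)/(NP\PP)
    [2,6] NP\PP   >
      [2,4] (NP\PP)/NP   <
        [2,3] "near" : S
        [3,4] "built" : ((NP\PP)/NP)\S
      [4,6] NP   >
        [4,5] NP/(NP\PP)   >T
          [4,5] "chased" : PP
        [5,6] "that" : NP\PP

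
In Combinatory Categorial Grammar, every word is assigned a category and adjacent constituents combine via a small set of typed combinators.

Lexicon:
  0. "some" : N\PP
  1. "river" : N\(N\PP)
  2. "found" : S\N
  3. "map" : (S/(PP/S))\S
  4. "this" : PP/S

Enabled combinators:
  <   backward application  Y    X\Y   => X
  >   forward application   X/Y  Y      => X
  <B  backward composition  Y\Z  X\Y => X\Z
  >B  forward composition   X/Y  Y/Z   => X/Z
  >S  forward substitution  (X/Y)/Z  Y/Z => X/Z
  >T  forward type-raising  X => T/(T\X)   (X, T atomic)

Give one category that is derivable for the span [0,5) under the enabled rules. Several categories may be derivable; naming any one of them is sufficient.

S

[0,5] S   >
  [0,4] S/(PP/S)   <
    [0,3] S   <
      [0,2] N   <
        [0,1] "some" : N\PP
        [1,2] "river" : N\(N\PP)
      [2,3] "found" : S\N
    [3,4] "map" : (S/(PP/S))\S
  [4,5] "this" : PP/S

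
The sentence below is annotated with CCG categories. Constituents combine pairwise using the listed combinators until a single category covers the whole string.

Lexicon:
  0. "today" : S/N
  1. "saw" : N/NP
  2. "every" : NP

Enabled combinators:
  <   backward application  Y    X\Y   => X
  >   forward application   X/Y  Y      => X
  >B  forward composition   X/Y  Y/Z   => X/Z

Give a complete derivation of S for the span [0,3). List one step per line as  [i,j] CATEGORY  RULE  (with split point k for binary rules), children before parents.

[0,1] S/N  lex  "today"
[1,2] N/NP  lex  "saw"
[2,3] NP  lex  "every"
[1,3] N  >  k=2
[0,3] S  >  k=1

[0,3] S   >
  [0,1] "today" : S/N
  [1,3] N   >
    [1,2] "saw" : N/NP
    [2,3] "every" : NP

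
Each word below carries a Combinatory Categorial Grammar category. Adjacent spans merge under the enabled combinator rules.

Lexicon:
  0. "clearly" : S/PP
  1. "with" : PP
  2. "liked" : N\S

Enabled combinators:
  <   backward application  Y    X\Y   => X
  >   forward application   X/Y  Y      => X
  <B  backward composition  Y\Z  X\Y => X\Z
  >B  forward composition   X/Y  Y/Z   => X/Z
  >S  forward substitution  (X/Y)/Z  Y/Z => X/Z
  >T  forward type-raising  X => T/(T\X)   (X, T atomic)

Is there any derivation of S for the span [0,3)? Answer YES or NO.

S/PP PP N\S
CKY chart[0,3] = {N, N/(N\N), NP/(NP\N), PP/(PP\N), S/(S\N)}; S ∉ chart

NO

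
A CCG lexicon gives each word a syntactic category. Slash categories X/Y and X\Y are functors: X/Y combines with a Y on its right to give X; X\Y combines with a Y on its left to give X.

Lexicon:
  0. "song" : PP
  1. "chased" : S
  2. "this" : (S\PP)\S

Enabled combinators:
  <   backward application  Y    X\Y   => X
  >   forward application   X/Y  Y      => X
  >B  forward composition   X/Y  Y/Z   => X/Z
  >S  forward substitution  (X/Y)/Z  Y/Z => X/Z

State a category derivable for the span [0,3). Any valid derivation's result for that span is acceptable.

S

[0,3] S   <
  [0,1] "song" : PP
  [1,3] S\PP   <
    [1,2] "chased" : S
    [2,3] "this" : (S\PP)\S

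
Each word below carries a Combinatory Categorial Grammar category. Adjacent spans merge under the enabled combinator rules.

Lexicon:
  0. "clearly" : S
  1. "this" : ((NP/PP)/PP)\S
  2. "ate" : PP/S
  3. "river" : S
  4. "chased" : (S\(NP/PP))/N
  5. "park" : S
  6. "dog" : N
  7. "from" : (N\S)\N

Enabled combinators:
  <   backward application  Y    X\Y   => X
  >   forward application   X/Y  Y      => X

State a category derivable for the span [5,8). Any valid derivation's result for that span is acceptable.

N

[0,8] S   <
  [0,4] NP/PP   >
    [0,2] (NP/PP)/PP   <
      [0,1] "clearly" : S
      [1,2] "this" : ((NP/PP)/PP)\S
    [2,4] PP   >
      [2,3] "ate" : PP/S
      [3,4] "river" : S
  [4,8] S\(NP/PP)   >
    [4,5] "chased" : (S\(NP/PP))/N
    [5,8] N   <
      [5,6] "park" : S
      [6,8] N\S   <
        [6,7] "dog" : N
        [7,8] "from" : (N\S)\N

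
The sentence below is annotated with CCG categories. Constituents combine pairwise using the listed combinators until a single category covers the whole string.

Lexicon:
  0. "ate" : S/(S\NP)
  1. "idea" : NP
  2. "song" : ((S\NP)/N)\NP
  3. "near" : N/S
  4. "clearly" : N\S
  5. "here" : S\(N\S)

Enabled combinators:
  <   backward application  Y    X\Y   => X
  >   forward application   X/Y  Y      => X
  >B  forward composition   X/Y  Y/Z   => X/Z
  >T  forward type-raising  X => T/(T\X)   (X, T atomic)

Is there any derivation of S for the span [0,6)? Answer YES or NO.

YES

[0,6] S   >
  [0,1] "ate" : S/(S\NP)
  [1,6] S\NP   >
    [1,3] (S\NP)/N   <
      [1,2] "idea" : NP
      [2,3] "song" : ((S\NP)/N)\NP
    [3,6] N   >
      [3,4] "near" : N/S
      [4,6] S   <
        [4,5] "clearly" : N\S
        [5,6] "here" : S\(N\S)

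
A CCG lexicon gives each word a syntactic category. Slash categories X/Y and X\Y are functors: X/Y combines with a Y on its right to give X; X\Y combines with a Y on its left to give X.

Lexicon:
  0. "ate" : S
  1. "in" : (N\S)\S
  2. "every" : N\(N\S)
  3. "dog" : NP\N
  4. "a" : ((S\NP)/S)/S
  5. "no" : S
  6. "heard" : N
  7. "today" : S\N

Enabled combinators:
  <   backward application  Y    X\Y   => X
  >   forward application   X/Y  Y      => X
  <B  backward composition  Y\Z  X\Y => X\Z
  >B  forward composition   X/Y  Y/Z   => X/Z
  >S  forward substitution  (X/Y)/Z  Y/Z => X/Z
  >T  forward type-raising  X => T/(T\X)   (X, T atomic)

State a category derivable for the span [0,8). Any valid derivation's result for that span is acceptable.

S

[0,8] S   <
  [0,4] NP   <
    [0,3] N   <
      [0,2] N\S   <
        [0,1] "ate" : S
        [1,2] "in" : (N\S)\S
      [2,3] "every" : N\(N\S)
    [3,4] "dog" : NP\N
  [4,8] S\NP   >
    [4,6] (S\NP)/S   >
      [4,5] "a" : ((S\NP)/S)/S
      [5,6] "no" : S
    [6,8] S   <
      [6,7] "heard" : N
      [7,8] "today" : S\N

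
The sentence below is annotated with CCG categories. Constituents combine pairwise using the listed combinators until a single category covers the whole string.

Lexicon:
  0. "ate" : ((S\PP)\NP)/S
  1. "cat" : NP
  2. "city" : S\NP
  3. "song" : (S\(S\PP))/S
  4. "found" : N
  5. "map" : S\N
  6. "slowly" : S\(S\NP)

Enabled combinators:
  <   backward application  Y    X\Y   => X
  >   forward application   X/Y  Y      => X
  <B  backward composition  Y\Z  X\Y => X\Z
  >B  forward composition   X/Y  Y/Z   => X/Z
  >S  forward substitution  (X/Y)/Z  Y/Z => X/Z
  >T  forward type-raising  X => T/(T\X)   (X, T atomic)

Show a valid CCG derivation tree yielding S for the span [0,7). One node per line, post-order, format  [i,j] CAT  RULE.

[0,7] S   <
  [0,6] S\NP   <B
    [0,3] (S\PP)\NP   >
      [0,1] "ate" : ((S\PP)\NP)/S
      [1,3] S   >
        [1,2] S/(S\NP)   >T
          [1,2] "cat" : NP
        [2,3] "city" : S\NP
    [3,6] S\(S\PP)   >
      [3,4] "song" : (S\(S\PP))/S
      [4,6] S   >
        [4,5] S/(S\N)   >T
          [4,5] "found" : N
        [5,6] "map" : S\N
  [6,7] "slowly" : S\(S\NP)

[0,1] ((S\PP)\NP)/S  lex  "ate"
[1,2] NP  lex  "cat"
[1,2] S/(S\NP)  >T
[2,3] S\NP  lex  "city"
[1,3] S  >  k=2
[0,3] (S\PP)\NP  >  k=1
[3,4] (S\(S\PP))/S  lex  "song"
[4,5] N  lex  "found"
[4,5] S/(S\N)  >T
[5,6] S\N  lex  "map"
[4,6] S  >  k=5
[3,6] S\(S\PP)  >  k=4
[0,6] S\NP  <B  k=3
[6,7] S\(S\NP)  lex  "slowly"
[0,7] S  <  k=6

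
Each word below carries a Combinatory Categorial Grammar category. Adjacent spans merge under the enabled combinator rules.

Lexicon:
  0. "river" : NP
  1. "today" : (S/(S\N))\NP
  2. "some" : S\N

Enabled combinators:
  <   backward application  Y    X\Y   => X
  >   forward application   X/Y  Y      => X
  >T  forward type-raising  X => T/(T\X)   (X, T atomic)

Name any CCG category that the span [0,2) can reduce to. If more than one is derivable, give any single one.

[0,3] S   >
  [0,2] S/(S\N)   <
    [0,1] "river" : NP
    [1,2] "today" : (S/(S\N))\NP
  [2,3] "some" : S\N

S/(S\N)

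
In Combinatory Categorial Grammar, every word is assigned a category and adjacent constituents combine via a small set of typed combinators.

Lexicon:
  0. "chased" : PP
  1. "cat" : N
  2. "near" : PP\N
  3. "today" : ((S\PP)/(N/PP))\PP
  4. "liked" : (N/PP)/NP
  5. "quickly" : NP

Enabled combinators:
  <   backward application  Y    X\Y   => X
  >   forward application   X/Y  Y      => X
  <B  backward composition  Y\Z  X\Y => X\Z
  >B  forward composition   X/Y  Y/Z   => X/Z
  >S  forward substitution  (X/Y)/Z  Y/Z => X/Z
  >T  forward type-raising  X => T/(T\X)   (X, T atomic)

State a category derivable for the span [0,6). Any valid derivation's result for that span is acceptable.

[0,6] S   <
  [0,1] "chased" : PP
  [1,6] S\PP   >
    [1,4] (S\PP)/(N/PP)   <
      [1,3] PP   >
        [1,2] PP/(PP\N)   >T
          [1,2] "cat" : N
        [2,3] "near" : PP\N
      [3,4] "today" : ((S\PP)/(N/PP))\PP
    [4,6] N/PP   >
      [4,5] "liked" : (N/PP)/NP
      [5,6] "quickly" : NP

S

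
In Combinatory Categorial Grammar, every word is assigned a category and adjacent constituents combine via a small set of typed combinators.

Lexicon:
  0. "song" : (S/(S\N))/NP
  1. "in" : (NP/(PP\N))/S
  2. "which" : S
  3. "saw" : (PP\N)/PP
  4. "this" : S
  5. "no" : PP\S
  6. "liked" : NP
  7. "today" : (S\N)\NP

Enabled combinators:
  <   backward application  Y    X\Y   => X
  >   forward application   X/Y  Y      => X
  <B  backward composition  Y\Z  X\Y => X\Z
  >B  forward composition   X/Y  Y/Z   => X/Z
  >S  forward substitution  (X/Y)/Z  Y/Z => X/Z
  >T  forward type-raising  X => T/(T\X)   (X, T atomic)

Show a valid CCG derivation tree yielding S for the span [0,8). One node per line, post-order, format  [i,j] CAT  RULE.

[0,1] (S/(S\N))/NP  lex  "song"
[1,2] (NP/(PP\N))/S  lex  "in"
[2,3] S  lex  "which"
[1,3] NP/(PP\N)  >  k=2
[3,4] (PP\N)/PP  lex  "saw"
[1,4] NP/PP  >B  k=3
[4,5] S  lex  "this"
[5,6] PP\S  lex  "no"
[4,6] PP  <  k=5
[1,6] NP  >  k=4
[0,6] S/(S\N)  >  k=1
[6,7] NP  lex  "liked"
[7,8] (S\N)\NP  lex  "today"
[6,8] S\N  <  k=7
[0,8] S  >  k=6

[0,8] S   >
  [0,6] S/(S\N)   >
    [0,1] "song" : (S/(S\N))/NP
    [1,6] NP   >
      [1,4] NP/PP   >B
        [1,3] NP/(PP\N)   >
          [1,2] "in" : (NP/(PP\N))/S
          [2,3] "which" : S
        [3,4] "saw" : (PP\N)/PP
      [4,6] PP   <
        [4,5] "this" : S
        [5,6] "no" : PP\S
  [6,8] S\N   <
    [6,7] "liked" : NP
    [7,8] "today" : (S\N)\NP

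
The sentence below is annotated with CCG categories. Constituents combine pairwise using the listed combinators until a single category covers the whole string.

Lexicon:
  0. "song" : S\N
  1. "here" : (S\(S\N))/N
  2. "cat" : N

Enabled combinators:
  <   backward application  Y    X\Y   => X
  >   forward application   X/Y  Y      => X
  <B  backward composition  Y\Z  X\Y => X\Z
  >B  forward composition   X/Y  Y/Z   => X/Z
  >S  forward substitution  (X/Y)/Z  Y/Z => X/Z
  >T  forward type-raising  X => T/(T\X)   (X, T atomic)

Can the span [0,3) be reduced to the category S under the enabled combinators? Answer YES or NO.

[0,3] S   <
  [0,1] "song" : S\N
  [1,3] S\(S\N)   >
    [1,2] "here" : (S\(S\N))/N
    [2,3] "cat" : N

YES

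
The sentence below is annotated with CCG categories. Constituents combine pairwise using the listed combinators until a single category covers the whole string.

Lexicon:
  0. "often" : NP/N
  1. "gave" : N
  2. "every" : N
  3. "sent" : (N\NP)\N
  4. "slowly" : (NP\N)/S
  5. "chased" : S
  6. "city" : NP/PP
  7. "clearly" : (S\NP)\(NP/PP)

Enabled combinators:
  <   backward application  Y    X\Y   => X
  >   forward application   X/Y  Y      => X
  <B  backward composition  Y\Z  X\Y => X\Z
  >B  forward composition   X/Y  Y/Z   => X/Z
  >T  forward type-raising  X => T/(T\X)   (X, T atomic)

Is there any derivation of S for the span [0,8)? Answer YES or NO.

[0,8] S   <
  [0,2] NP   >
    [0,1] "often" : NP/N
    [1,2] "gave" : N
  [2,8] S\NP   <B
    [2,6] NP\NP   <B
      [2,4] N\NP   <
        [2,3] "every" : N
        [3,4] "sent" : (N\NP)\N
      [4,6] NP\N   >
        [4,5] "slowly" : (NP\N)/S
        [5,6] "chased" : S
    [6,8] S\NP   <
      [6,7] "city" : NP/PP
      [7,8] "clearly" : (S\NP)\(NP/PP)

YES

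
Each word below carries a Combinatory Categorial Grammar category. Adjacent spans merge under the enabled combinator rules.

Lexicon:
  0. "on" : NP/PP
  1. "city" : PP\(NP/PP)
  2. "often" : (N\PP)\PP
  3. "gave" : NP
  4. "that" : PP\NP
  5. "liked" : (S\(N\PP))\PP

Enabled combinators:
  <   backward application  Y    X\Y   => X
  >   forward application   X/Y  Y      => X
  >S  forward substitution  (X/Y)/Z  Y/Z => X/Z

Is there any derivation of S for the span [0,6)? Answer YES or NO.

[0,6] S   <
  [0,3] N\PP   <
    [0,2] PP   <
      [0,1] "on" : NP/PP
      [1,2] "city" : PP\(NP/PP)
    [2,3] "often" : (N\PP)\PP
  [3,6] S\(N\PP)   <
    [3,5] PP   <
      [3,4] "gave" : NP
      [4,5] "that" : PP\NP
    [5,6] "liked" : (S\(N\PP))\PP

YES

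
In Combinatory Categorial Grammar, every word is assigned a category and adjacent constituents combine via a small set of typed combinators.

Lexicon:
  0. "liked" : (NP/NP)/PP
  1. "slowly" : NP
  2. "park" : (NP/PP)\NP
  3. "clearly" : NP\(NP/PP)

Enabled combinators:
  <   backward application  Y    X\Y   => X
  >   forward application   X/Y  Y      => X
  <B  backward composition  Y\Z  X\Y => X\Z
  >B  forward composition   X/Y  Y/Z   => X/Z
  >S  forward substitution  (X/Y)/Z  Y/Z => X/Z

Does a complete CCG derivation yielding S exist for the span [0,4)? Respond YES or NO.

(NP/NP)/PP NP (NP/PP)\NP NP\(NP/PP)
CKY chart[0,4] = {NP}; S ∉ chart

NO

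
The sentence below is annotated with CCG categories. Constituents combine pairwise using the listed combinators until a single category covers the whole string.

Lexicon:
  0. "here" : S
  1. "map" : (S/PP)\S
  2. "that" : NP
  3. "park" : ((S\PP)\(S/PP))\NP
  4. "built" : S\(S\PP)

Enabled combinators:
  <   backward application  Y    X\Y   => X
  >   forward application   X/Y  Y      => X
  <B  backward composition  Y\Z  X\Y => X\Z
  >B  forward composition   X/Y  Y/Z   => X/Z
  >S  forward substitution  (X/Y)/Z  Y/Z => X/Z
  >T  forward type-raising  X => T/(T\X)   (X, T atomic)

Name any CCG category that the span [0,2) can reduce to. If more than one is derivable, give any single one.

S/PP

[0,5] S   <
  [0,4] S\PP   <
    [0,2] S/PP   <
      [0,1] "here" : S
      [1,2] "map" : (S/PP)\S
    [2,4] (S\PP)\(S/PP)   <
      [2,3] "that" : NP
      [3,4] "park" : ((S\PP)\(S/PP))\NP
  [4,5] "built" : S\(S\PP)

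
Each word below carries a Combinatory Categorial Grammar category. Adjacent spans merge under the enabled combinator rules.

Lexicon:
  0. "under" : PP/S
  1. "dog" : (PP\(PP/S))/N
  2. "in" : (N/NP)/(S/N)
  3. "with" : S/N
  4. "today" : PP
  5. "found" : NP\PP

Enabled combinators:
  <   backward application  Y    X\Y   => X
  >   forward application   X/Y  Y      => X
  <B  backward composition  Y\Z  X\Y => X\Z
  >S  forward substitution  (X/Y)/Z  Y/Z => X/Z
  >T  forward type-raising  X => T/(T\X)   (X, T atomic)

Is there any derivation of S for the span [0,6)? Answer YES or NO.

NO

PP/S (PP\(PP/S))/N (N/NP)/(S/N) S/N PP NP\PP
CKY chart[0,6] = {N/(N\PP), NP/(NP\PP), PP, PP/(PP\PP), S/(S\PP)}; S ∉ chart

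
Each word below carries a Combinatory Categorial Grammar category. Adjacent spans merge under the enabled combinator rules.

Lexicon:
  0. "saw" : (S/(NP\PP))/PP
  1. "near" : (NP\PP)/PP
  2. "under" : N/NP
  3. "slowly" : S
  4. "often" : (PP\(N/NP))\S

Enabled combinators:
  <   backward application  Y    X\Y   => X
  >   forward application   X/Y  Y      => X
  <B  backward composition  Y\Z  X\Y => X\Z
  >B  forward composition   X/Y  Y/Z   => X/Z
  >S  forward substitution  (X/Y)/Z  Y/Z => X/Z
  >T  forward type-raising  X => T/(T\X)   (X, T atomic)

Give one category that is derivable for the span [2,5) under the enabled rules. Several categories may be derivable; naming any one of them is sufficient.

PP

[0,5] S   >
  [0,2] S/PP   >S
    [0,1] "saw" : (S/(NP\PP))/PP
    [1,2] "near" : (NP\PP)/PP
  [2,5] PP   <
    [2,3] "under" : N/NP
    [3,5] PP\(N/NP)   <
      [3,4] "slowly" : S
      [4,5] "often" : (PP\(N/NP))\S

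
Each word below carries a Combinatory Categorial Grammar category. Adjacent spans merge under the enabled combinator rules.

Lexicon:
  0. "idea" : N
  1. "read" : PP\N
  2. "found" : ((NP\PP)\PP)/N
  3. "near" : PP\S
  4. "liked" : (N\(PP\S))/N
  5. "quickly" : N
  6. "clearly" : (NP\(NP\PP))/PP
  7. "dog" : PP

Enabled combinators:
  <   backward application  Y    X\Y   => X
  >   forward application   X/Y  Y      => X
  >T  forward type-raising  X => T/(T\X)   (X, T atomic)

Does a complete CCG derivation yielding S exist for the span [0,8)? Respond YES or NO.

NO

N PP\N ((NP\PP)\PP)/N PP\S (N\(PP\S))/N N (NP\(NP\PP))/PP PP
CKY chart[0,8] = {N/(N\NP), NP, NP/(NP\NP), PP/(PP\NP), S/(S\NP)}; S ∉ chart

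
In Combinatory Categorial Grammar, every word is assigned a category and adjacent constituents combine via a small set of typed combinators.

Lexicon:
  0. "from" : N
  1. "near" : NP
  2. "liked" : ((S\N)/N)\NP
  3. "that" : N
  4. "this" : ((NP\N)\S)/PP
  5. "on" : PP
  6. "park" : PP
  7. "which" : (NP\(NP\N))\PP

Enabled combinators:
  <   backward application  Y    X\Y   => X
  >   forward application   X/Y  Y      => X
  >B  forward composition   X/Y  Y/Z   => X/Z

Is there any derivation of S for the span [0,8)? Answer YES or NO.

NO

N NP ((S\N)/N)\NP N ((NP\N)\S)/PP PP PP (NP\(NP\N))\PP
CKY chart[0,8] = {NP}; S ∉ chart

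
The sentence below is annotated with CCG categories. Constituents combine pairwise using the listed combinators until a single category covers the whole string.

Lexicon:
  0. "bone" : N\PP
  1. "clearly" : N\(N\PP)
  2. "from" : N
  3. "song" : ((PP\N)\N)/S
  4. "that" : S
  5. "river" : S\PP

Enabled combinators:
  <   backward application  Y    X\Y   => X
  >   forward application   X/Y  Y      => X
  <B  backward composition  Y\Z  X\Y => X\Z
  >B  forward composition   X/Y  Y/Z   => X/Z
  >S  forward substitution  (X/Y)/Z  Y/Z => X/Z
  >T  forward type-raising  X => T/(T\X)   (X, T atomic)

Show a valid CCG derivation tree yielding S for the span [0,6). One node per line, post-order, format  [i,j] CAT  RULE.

[0,1] N\PP  lex  "bone"
[1,2] N\(N\PP)  lex  "clearly"
[0,2] N  <  k=1
[2,3] N  lex  "from"
[3,4] ((PP\N)\N)/S  lex  "song"
[4,5] S  lex  "that"
[3,5] (PP\N)\N  >  k=4
[2,5] PP\N  <  k=3
[5,6] S\PP  lex  "river"
[2,6] S\N  <B  k=5
[0,6] S  <  k=2

[0,6] S   <
  [0,2] N   <
    [0,1] "bone" : N\PP
    [1,2] "clearly" : N\(N\PP)
  [2,6] S\N   <B
    [2,5] PP\N   <
      [2,3] "from" : N
      [3,5] (PP\N)\N   >
        [3,4] "song" : ((PP\N)\N)/S
        [4,5] "that" : S
    [5,6] "river" : S\PP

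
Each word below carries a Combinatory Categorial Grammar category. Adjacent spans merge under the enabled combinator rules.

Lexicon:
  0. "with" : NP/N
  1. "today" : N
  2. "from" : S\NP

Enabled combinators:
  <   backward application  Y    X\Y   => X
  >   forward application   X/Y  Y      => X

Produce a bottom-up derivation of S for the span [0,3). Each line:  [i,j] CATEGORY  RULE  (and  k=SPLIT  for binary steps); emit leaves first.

[0,1] NP/N  lex  "with"
[1,2] N  lex  "today"
[0,2] NP  >  k=1
[2,3] S\NP  lex  "from"
[0,3] S  <  k=2

[0,3] S   <
  [0,2] NP   >
    [0,1] "with" : NP/N
    [1,2] "today" : N
  [2,3] "from" : S\NP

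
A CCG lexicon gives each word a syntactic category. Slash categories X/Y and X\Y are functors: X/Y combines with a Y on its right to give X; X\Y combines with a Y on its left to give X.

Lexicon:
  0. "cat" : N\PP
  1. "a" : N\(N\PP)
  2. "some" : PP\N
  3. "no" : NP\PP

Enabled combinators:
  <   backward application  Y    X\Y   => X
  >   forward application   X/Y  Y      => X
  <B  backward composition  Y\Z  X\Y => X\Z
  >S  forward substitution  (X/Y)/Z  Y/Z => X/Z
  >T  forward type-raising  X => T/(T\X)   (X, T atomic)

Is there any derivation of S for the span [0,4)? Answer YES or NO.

NO

N\PP N\(N\PP) PP\N NP\PP
CKY chart[0,4] = {N/(N\NP), NP, NP/(NP\NP), PP/(PP\NP), S/(S\NP)}; S ∉ chart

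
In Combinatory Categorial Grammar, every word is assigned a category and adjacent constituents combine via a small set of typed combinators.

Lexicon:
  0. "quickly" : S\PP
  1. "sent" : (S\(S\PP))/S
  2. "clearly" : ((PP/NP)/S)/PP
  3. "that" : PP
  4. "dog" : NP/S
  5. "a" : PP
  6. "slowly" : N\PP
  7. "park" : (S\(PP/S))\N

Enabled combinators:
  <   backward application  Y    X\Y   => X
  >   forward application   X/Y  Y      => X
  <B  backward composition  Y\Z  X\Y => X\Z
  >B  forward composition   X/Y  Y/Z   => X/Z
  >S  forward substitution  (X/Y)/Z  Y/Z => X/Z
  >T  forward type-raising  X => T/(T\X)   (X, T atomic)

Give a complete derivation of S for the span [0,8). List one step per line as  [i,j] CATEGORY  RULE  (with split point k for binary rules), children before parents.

[0,8] S   <
  [0,1] "quickly" : S\PP
  [1,8] S\(S\PP)   >
    [1,2] "sent" : (S\(S\PP))/S
    [2,8] S   <
      [2,5] PP/S   >S
        [2,4] (PP/NP)/S   >
          [2,3] "clearly" : ((PP/NP)/S)/PP
          [3,4] "that" : PP
        [4,5] "dog" : NP/S
      [5,8] S\(PP/S)   <
        [5,7] N   <
          [5,6] "a" : PP
          [6,7] "slowly" : N\PP
        [7,8] "park" : (S\(PP/S))\N

[0,1] S\PP  lex  "quickly"
[1,2] (S\(S\PP))/S  lex  "sent"
[2,3] ((PP/NP)/S)/PP  lex  "clearly"
[3,4] PP  lex  "that"
[2,4] (PP/NP)/S  >  k=3
[4,5] NP/S  lex  "dog"
[2,5] PP/S  >S  k=4
[5,6] PP  lex  "a"
[6,7] N\PP  lex  "slowly"
[5,7] N  <  k=6
[7,8] (S\(PP/S))\N  lex  "park"
[5,8] S\(PP/S)  <  k=7
[2,8] S  <  k=5
[1,8] S\(S\PP)  >  k=2
[0,8] S  <  k=1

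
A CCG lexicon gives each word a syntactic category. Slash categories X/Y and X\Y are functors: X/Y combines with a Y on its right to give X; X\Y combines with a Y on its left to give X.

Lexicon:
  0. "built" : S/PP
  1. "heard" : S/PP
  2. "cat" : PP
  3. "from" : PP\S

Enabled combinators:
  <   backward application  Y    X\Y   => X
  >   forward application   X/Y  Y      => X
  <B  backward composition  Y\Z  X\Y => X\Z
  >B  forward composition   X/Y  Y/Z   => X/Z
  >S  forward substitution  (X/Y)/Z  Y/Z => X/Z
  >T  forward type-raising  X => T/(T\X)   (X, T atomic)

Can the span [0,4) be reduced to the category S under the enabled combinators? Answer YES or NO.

[0,4] S   >
  [0,1] "built" : S/PP
  [1,4] PP   <
    [1,3] S   >
      [1,2] "heard" : S/PP
      [2,3] "cat" : PP
    [3,4] "from" : PP\S

YES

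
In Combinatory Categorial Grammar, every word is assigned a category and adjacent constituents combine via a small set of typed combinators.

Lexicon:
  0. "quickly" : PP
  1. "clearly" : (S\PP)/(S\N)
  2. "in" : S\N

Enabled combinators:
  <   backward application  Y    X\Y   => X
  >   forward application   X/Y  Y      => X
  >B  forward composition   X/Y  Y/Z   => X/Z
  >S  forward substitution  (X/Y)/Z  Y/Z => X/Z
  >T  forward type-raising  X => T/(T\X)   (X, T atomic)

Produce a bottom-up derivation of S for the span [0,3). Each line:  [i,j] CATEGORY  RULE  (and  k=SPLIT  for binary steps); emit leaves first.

[0,1] PP  lex  "quickly"
[0,1] S/(S\PP)  >T
[1,2] (S\PP)/(S\N)  lex  "clearly"
[2,3] S\N  lex  "in"
[1,3] S\PP  >  k=2
[0,3] S  >  k=1

[0,3] S   >
  [0,1] S/(S\PP)   >T
    [0,1] "quickly" : PP
  [1,3] S\PP   >
    [1,2] "clearly" : (S\PP)/(S\N)
    [2,3] "in" : S\N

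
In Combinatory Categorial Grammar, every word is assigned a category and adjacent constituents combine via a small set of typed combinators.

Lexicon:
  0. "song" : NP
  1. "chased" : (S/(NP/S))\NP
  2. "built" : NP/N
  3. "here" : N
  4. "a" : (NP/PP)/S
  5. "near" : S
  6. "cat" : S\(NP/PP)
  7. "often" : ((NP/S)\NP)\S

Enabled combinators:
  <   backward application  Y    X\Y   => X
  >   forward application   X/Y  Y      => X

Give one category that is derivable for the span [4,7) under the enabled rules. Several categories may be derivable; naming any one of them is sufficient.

[0,8] S   >
  [0,2] S/(NP/S)   <
    [0,1] "song" : NP
    [1,2] "chased" : (S/(NP/S))\NP
  [2,8] NP/S   <
    [2,4] NP   >
      [2,3] "built" : NP/N
      [3,4] "here" : N
    [4,8] (NP/S)\NP   <
      [4,7] S   <
        [4,6] NP/PP   >
          [4,5] "a" : (NP/PP)/S
          [5,6] "near" : S
        [6,7] "cat" : S\(NP/PP)
      [7,8] "often" : ((NP/S)\NP)\S

S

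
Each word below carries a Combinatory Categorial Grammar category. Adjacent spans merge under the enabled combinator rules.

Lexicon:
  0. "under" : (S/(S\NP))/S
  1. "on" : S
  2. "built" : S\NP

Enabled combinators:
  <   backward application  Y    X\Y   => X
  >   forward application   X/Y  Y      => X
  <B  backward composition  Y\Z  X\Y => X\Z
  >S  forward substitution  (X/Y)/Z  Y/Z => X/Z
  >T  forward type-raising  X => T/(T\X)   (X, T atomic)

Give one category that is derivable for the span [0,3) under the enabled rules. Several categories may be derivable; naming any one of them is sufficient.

S

[0,3] S   >
  [0,2] S/(S\NP)   >
    [0,1] "under" : (S/(S\NP))/S
    [1,2] "on" : S
  [2,3] "built" : S\NP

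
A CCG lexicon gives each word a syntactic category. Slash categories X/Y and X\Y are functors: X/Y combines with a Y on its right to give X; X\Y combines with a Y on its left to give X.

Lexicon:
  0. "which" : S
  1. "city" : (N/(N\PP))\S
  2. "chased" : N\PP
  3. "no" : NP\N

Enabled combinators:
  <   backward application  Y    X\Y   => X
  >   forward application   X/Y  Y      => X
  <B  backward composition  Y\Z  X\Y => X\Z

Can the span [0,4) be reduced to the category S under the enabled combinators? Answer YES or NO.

NO

S (N/(N\PP))\S N\PP NP\N
CKY chart[0,4] = {NP}; S ∉ chart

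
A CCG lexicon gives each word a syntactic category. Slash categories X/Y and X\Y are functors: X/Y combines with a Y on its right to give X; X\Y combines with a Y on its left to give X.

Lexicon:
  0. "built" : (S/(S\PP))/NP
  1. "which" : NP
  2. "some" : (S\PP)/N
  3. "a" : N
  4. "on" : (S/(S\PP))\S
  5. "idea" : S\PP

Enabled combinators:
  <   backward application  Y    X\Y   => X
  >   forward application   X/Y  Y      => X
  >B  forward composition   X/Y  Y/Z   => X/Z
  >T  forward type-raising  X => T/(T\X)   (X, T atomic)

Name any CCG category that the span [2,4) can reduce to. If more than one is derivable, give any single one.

[0,6] S   >
  [0,5] S/(S\PP)   <
    [0,4] S   >
      [0,2] S/(S\PP)   >
        [0,1] "built" : (S/(S\PP))/NP
        [1,2] "which" : NP
      [2,4] S\PP   >
        [2,3] "some" : (S\PP)/N
        [3,4] "a" : N
    [4,5] "on" : (S/(S\PP))\S
  [5,6] "idea" : S\PP

S\PP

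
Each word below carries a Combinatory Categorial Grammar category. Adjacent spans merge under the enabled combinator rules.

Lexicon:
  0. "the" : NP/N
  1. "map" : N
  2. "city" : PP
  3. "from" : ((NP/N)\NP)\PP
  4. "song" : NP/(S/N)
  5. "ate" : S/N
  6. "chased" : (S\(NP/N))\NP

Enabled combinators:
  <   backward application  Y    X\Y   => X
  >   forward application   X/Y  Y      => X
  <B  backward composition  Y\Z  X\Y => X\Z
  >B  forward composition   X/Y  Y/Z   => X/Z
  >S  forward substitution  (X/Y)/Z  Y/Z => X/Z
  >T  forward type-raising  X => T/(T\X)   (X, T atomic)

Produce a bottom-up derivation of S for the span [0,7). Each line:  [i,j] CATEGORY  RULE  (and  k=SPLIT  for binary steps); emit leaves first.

[0,7] S   <
  [0,4] NP/N   <
    [0,2] NP   >
      [0,1] "the" : NP/N
      [1,2] "map" : N
    [2,4] (NP/N)\NP   <
      [2,3] "city" : PP
      [3,4] "from" : ((NP/N)\NP)\PP
  [4,7] S\(NP/N)   <
    [4,6] NP   >
      [4,5] "song" : NP/(S/N)
      [5,6] "ate" : S/N
    [6,7] "chased" : (S\(NP/N))\NP

[0,1] NP/N  lex  "the"
[1,2] N  lex  "map"
[0,2] NP  >  k=1
[2,3] PP  lex  "city"
[3,4] ((NP/N)\NP)\PP  lex  "from"
[2,4] (NP/N)\NP  <  k=3
[0,4] NP/N  <  k=2
[4,5] NP/(S/N)  lex  "song"
[5,6] S/N  lex  "ate"
[4,6] NP  >  k=5
[6,7] (S\(NP/N))\NP  lex  "chased"
[4,7] S\(NP/N)  <  k=6
[0,7] S  <  k=4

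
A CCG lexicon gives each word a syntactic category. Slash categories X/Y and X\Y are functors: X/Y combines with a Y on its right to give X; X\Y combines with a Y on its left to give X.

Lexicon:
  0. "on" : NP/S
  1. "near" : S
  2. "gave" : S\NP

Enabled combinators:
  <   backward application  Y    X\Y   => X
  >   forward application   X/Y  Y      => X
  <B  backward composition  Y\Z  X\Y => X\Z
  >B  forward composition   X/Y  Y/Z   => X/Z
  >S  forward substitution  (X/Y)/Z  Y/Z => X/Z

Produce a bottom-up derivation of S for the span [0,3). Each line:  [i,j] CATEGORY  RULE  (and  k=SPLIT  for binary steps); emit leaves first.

[0,1] NP/S  lex  "on"
[1,2] S  lex  "near"
[0,2] NP  >  k=1
[2,3] S\NP  lex  "gave"
[0,3] S  <  k=2

[0,3] S   <
  [0,2] NP   >
    [0,1] "on" : NP/S
    [1,2] "near" : S
  [2,3] "gave" : S\NP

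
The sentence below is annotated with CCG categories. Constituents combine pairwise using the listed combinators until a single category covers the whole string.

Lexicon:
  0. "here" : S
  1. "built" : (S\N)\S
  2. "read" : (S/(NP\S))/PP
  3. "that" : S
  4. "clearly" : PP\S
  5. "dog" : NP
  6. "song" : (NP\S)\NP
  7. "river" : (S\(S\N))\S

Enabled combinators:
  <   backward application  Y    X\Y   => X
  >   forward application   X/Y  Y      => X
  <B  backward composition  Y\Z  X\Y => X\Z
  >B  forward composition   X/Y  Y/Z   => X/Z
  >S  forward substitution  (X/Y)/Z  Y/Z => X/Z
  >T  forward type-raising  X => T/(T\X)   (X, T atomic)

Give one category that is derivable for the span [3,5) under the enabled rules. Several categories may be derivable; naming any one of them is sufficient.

[0,8] S   <
  [0,2] S\N   <
    [0,1] "here" : S
    [1,2] "built" : (S\N)\S
  [2,8] S\(S\N)   <
    [2,7] S   >
      [2,5] S/(NP\S)   >
        [2,3] "read" : (S/(NP\S))/PP
        [3,5] PP   <
          [3,4] "that" : S
          [4,5] "clearly" : PP\S
      [5,7] NP\S   <
        [5,6] "dog" : NP
        [6,7] "song" : (NP\S)\NP
    [7,8] "river" : (S\(S\N))\S

PP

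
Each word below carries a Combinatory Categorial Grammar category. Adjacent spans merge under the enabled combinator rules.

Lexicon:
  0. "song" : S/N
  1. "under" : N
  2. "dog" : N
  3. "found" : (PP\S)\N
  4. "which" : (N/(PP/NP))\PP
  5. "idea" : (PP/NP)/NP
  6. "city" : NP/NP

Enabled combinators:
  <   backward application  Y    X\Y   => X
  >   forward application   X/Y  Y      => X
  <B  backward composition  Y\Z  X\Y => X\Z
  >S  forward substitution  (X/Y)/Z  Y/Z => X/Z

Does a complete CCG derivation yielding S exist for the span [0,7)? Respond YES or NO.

NO

S/N N N (PP\S)\N (N/(PP/NP))\PP (PP/NP)/NP NP/NP
CKY chart[0,7] = {N}; S ∉ chart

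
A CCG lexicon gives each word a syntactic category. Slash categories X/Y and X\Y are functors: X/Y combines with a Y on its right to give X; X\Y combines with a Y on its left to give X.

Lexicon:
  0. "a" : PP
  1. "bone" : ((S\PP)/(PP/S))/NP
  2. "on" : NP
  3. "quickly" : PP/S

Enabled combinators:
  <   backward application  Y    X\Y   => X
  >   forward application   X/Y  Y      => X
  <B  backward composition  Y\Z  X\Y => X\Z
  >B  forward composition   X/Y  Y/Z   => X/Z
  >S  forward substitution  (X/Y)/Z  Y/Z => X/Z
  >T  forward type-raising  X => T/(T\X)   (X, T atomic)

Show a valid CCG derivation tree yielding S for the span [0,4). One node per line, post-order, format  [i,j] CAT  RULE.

[0,1] PP  lex  "a"
[1,2] ((S\PP)/(PP/S))/NP  lex  "bone"
[2,3] NP  lex  "on"
[1,3] (S\PP)/(PP/S)  >  k=2
[3,4] PP/S  lex  "quickly"
[1,4] S\PP  >  k=3
[0,4] S  <  k=1

[0,4] S   <
  [0,1] "a" : PP
  [1,4] S\PP   >
    [1,3] (S\PP)/(PP/S)   >
      [1,2] "bone" : ((S\PP)/(PP/S))/NP
      [2,3] "on" : NP
    [3,4] "quickly" : PP/S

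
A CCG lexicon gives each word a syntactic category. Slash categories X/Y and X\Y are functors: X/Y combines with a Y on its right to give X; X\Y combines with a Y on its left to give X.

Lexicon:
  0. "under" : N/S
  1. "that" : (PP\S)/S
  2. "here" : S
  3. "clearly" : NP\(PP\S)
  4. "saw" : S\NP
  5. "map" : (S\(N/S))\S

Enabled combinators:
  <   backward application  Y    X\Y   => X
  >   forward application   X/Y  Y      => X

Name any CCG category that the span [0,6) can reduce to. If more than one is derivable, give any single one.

[0,6] S   <
  [0,1] "under" : N/S
  [1,6] S\(N/S)   <
    [1,5] S   <
      [1,4] NP   <
        [1,3] PP\S   >
          [1,2] "that" : (PP\S)/S
          [2,3] "here" : S
        [3,4] "clearly" : NP\(PP\S)
      [4,5] "saw" : S\NP
    [5,6] "map" : (S\(N/S))\S

S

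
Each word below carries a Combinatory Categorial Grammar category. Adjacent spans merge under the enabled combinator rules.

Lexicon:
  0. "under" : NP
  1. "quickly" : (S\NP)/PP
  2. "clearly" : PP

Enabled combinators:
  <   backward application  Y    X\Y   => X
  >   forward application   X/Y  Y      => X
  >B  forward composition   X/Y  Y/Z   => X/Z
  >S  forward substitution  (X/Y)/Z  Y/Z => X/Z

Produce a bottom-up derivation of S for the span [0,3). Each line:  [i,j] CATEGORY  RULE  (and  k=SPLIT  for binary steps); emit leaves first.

[0,3] S   <
  [0,1] "under" : NP
  [1,3] S\NP   >
    [1,2] "quickly" : (S\NP)/PP
    [2,3] "clearly" : PP

[0,1] NP  lex  "under"
[1,2] (S\NP)/PP  lex  "quickly"
[2,3] PP  lex  "clearly"
[1,3] S\NP  >  k=2
[0,3] S  <  k=1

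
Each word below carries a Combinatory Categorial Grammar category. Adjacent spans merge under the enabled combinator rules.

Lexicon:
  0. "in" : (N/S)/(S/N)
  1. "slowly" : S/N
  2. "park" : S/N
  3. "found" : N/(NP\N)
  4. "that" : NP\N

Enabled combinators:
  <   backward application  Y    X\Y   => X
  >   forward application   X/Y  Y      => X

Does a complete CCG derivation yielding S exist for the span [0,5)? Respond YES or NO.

(N/S)/(S/N) S/N S/N N/(NP\N) NP\N
CKY chart[0,5] = {N}; S ∉ chart

NO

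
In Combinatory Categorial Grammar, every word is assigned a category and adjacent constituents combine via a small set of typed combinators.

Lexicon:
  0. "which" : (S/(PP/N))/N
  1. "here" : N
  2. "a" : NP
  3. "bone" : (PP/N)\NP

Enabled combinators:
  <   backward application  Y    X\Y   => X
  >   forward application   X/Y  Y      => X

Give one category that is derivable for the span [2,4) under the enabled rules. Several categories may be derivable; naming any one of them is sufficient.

[0,4] S   >
  [0,2] S/(PP/N)   >
    [0,1] "which" : (S/(PP/N))/N
    [1,2] "here" : N
  [2,4] PP/N   <
    [2,3] "a" : NP
    [3,4] "bone" : (PP/N)\NP

PP/N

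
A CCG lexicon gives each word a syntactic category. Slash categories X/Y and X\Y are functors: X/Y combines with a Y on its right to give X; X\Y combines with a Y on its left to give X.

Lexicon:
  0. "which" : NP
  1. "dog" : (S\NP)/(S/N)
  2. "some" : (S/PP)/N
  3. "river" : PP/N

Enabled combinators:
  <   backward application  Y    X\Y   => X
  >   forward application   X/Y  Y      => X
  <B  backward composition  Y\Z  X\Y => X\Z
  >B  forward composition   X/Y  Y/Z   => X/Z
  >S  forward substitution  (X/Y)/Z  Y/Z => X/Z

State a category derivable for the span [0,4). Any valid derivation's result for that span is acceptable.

[0,4] S   <
  [0,1] "which" : NP
  [1,4] S\NP   >
    [1,2] "dog" : (S\NP)/(S/N)
    [2,4] S/N   >S
      [2,3] "some" : (S/PP)/N
      [3,4] "river" : PP/N

S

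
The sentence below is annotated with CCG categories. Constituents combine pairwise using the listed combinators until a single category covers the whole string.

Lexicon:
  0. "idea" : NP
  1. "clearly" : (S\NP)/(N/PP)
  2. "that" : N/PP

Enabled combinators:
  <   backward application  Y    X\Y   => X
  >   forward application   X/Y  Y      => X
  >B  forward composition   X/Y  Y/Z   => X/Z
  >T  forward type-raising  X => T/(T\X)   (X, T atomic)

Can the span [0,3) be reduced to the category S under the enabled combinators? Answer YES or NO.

YES

[0,3] S   >
  [0,1] S/(S\NP)   >T
    [0,1] "idea" : NP
  [1,3] S\NP   >
    [1,2] "clearly" : (S\NP)/(N/PP)
    [2,3] "that" : N/PP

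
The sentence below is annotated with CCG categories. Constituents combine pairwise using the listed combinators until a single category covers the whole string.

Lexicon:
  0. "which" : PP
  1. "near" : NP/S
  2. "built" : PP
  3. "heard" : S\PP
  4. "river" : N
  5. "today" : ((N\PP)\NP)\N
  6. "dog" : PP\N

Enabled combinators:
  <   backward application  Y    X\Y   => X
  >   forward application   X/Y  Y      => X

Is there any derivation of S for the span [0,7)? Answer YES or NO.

PP NP/S PP S\PP N ((N\PP)\NP)\N PP\N
CKY chart[0,7] = {PP}; S ∉ chart

NO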